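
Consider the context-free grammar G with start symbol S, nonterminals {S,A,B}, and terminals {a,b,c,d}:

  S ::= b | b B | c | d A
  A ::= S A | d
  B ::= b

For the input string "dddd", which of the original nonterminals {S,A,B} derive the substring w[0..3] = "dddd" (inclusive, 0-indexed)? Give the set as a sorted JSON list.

Convert to CNF:
  S -> T0 B | T1 A | b | c
  A -> S A | d
  B -> b
  T0 -> b
  T1 -> d

Fill CYK table bottom-up — only the sub-triangle for w[0..3]:
  cell(0,0) d: {A,T1}  orig:{A}
  cell(1,1) d: {A,T1}  orig:{A}
  cell(2,2) d: {A,T1}  orig:{A}
  cell(3,3) d: {A,T1}  orig:{A}
  cell(0,1) dd: {S}
  cell(1,2) dd: {S}
  cell(2,3) dd: {S}
  cell(0,2) ddd: {A}
  cell(1,3) ddd: {A}
  cell(0,3) dddd: {S}

Original NTs in T[0,3] deriving "dddd": ["S"]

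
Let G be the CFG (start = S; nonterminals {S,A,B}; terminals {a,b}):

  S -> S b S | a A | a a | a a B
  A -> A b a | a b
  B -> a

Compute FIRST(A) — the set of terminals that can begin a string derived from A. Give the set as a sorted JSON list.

Compute FIRST by fixpoint:
iter 1:
  A via A→a b: +{a}
  B via B→a: +{a}
  S via S→a A: +{a}
  FIRST(S)={a}  FIRST(A)={a}  FIRST(B)={a}
iter 2: — fixpoint
  FIRST(S)={a}  FIRST(A)={a}  FIRST(B)={a}

FIRST(A) = ["a"]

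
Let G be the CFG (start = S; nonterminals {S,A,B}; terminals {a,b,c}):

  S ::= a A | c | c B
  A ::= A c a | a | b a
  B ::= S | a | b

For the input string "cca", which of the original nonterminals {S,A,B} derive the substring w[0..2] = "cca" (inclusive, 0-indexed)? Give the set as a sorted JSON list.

CNF form of G:
  S -> T0 B | T1 A | c
  A -> A X3 | T2 T1 | a
  B -> T0 B | T1 A | a | b | c
  T0 -> c
  T1 -> a
  T2 -> b
  X3 -> T0 T1

CYK table (by increasing span) — only the sub-triangle for w[0..2]:
  [0..0]={B,S,T0}  "c"  orig:{B,S}
  [1..1]={B,S,T0}  "c"  orig:{B,S}
  [2..2]={A,B,T1}  "a"  orig:{A,B}
  [0..1]={B,S}  "cc"
  [1..2]={B,S,X3}  "ca"  orig:{B,S}
  [0..2]={B,S}  "cca"

Original NTs in T[0,2] deriving "cca": ["B", "S"]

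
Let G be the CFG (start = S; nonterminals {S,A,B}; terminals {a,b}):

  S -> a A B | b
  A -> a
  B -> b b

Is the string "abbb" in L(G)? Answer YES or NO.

CNF form of G:
  S -> T1 X2 | b
  A -> a
  B -> T0 T0
  T0 -> b
  T1 -> a
  X2 -> A B

CYK table (by increasing span):
  [0..0]={A,T1}  "a"  orig:{A}
  [1..1]={S,T0}  "b"  orig:{S}
  [2..2]={S,T0}  "b"  orig:{S}
  [3..3]={S,T0}  "b"  orig:{S}
  [0..1]=∅  "ab"
  [1..2]={B}  "bb"
  [2..3]={B}  "bb"
  [0..2]={X2}  "abb"  orig:{}
  [1..3]=∅  "bbb"
  [0..3]=∅  "abbb"

S ∉ T[0,3] ⇒ NO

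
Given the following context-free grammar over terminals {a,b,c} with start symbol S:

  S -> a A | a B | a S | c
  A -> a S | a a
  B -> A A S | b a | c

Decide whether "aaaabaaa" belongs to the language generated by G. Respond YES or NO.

CNF form of G:
  S -> T0 A | T0 B | T0 S | c
  A -> T0 S | T0 T0
  B -> A X2 | T1 T0 | c
  T0 -> a
  T1 -> b
  X2 -> A S

CYK table (by increasing span):
  cell(0,0) a: {T0}  orig:{}
  cell(1,1) a: {T0}  orig:{}
  cell(2,2) a: {T0}  orig:{}
  cell(3,3) a: {T0}  orig:{}
  cell(4,4) b: {T1}  orig:{}
  cell(5,5) a: {T0}  orig:{}
  cell(6,6) a: {T0}  orig:{}
  cell(7,7) a: {T0}  orig:{}
  cell(0,1) aa: {A}
  cell(1,2) aa: {A}
  cell(2,3) aa: {A}
  cell(3,4) ab: ∅
  cell(4,5) ba: {B}
  cell(5,6) aa: {A}
  cell(6,7) aa: {A}
  cell(0,2) aaa: {S}
  cell(1,3) aaa: {S}
  cell(2,4) aab: ∅
  cell(3,5) aba: {S}
  cell(4,6) baa: ∅
  cell(5,7) aaa: {S}
  cell(0,3) aaaa: {A,S}
  cell(1,4) aaab: ∅
  cell(2,5) aaba: {A,S}
  cell(3,6) abaa: ∅
  cell(4,7) baaa: ∅
  cell(0,4) aaaab: ∅
  cell(1,5) aaaba: {A,S,X2}  orig:{A,S}
  cell(2,6) aabaa: ∅
  cell(3,7) abaaa: ∅
  cell(0,5) aaaaba: {A,S,X2}  orig:{A,S}
  cell(1,6) aaabaa: ∅
  cell(2,7) aabaaa: ∅
  cell(0,6) aaaabaa: ∅
  cell(1,7) aaabaaa: ∅
  cell(0,7) aaaabaaa: ∅

S ∉ T[0,7] ⇒ NO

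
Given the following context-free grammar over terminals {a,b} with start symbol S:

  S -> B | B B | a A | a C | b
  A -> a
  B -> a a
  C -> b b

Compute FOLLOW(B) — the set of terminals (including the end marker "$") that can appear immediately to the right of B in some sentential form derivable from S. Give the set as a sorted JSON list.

FIRST iteration:
[1]
  A via A→a: +{a}
  B via B→a a: +{a}
  C via C→b b: +{b}
  S via S→B: +{a}
  S via S→b: +{b}
  FIRST[S]={a,b}  FIRST[A]={a}  FIRST[B]={a}  FIRST[C]={b}
[2] done
  FIRST[S]={a,b}  FIRST[A]={a}  FIRST[B]={a}  FIRST[C]={b}

FOLLOW sets:
FOLLOW(S) := {$}
pass 1:
  S→B: FOLLOW(B) ⊇ FOLLOW(S) ⊇ {$}; new: +{$}
  S→B B: FOLLOW(B) ⊇ FIRST(B) = {a}; new: +{a}
  S→a A: FOLLOW(A) ⊇ FOLLOW(S) ⊇ {$}; new: +{$}
  S→a C: FOLLOW(C) ⊇ FOLLOW(S) ⊇ {$}; new: +{$}
  FOLLOW(S)={$}  FOLLOW(A)={$}  FOLLOW(B)={$,a}  FOLLOW(C)={$}
pass 2: — fixpoint
  FOLLOW(S)={$}  FOLLOW(A)={$}  FOLLOW(B)={$,a}  FOLLOW(C)={$}

FOLLOW(B) = ["$", "a"]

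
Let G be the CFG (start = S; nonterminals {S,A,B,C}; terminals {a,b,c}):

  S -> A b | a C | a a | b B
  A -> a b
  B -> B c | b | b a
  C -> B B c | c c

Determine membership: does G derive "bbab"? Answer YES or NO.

CNF form of G:
  S -> A T1 | T0 C | T0 T0 | T1 B
  A -> T0 T1
  B -> B T2 | T1 T0 | b
  C -> B X3 | T2 T2
  T0 -> a
  T1 -> b
  T2 -> c
  X3 -> B T2

CYK fill:
  T[0,0] 'b' = {B,T1}  orig:{B}
  T[1,1] 'b' = {B,T1}  orig:{B}
  T[2,2] 'a' = {T0}  orig:{}
  T[3,3] 'b' = {B,T1}  orig:{B}
  T[0,1] 'bb' = {S}
  T[1,2] 'ba' = {B}
  T[2,3] 'ab' = {A}
  T[0,2] 'bba' = {S}
  T[1,3] 'bab' = ∅
  T[0,3] 'bbab' = ∅

S ∉ T[0,3] ⇒ NO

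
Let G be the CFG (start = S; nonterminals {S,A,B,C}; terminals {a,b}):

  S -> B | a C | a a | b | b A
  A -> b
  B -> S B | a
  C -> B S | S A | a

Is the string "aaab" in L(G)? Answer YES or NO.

Convert to CNF:
  S -> S B | T0 C | T0 T0 | T1 A | a | b
  A -> b
  B -> S B | a
  C -> B S | S A | a
  T0 -> a
  T1 -> b

CYK table (by increasing span):
  cell(0,0) a: {B,C,S,T0}  orig:{B,C,S}
  cell(1,1) a: {B,C,S,T0}  orig:{B,C,S}
  cell(2,2) a: {B,C,S,T0}  orig:{B,C,S}
  cell(3,3) b: {A,S,T1}  orig:{A,S}
  cell(0,1) aa: {B,C,S}
  cell(1,2) aa: {B,C,S}
  cell(2,3) ab: {C}
  cell(0,2) aaa: {B,C,S}
  cell(1,3) aab: {C,S}
  cell(0,3) aaab: {C,S}

S ∈ T[0,3] ⇒ YES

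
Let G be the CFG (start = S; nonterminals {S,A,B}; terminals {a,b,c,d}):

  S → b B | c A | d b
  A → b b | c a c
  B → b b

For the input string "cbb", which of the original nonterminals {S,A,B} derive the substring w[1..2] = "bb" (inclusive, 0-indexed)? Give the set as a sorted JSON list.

CNF form of G:
  S -> T0 B | T1 A | T3 T0
  A -> T0 T0 | T1 X4
  B -> T0 T0
  T0 -> b
  T1 -> c
  T2 -> a
  T3 -> d
  X4 -> T2 T1

CYK fill, restricted to cells inside w[1..2]:
  [1..1]={T0}  "b"  orig:{}
  [2..2]={T0}  "b"  orig:{}
  [1..2]={A,B}  "bb"

Original NTs in T[1,2] deriving "bb": ["A", "B"]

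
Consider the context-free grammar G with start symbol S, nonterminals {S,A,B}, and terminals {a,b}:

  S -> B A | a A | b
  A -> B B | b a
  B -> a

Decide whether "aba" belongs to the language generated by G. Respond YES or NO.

CNF form of G:
  S -> B A | T1 A | b
  A -> B B | T0 T1
  B -> a
  T0 -> b
  T1 -> a

Fill CYK table bottom-up:
  cell(0,0) a: {B,T1}  orig:{B}
  cell(1,1) b: {S,T0}  orig:{S}
  cell(2,2) a: {B,T1}  orig:{B}
  cell(0,1) ab: ∅
  cell(1,2) ba: {A}
  cell(0,2) aba: {S}

S ∈ T[0,2] ⇒ YES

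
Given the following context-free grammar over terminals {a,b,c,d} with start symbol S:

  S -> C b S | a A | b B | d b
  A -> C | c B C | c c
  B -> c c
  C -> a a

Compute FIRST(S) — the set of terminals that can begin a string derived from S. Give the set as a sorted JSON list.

FIRST sets, iterate to fixpoint:
pass 1:
  A via A→c B C: +{c}
  B via B→c c: +{c}
  C via C→a a: +{a}
  S via S→C b S: +{a}
  S via S→b B: +{b}
  S via S→d b: +{d}
  S: {a,b,d}  A: {c}  B: {c}  C: {a}
pass 2:
  A via A→C: +{a}
  S: {a,b,d}  A: {a,c}  B: {c}  C: {a}
pass 3: (stable)
  S: {a,b,d}  A: {a,c}  B: {c}  C: {a}

FIRST(S) = ["a", "b", "d"]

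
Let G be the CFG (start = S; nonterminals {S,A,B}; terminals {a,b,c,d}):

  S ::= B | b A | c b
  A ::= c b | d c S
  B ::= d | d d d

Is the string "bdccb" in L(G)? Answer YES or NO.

Convert to CNF:
  S -> T0 T1 | T1 A | T2 X5 | d
  A -> T0 T1 | T2 X3
  B -> T2 X4 | d
  T0 -> c
  T1 -> b
  T2 -> d
  X3 -> T0 S
  X4 -> T2 T2
  X5 -> T2 T2

Fill CYK table bottom-up:
  [0..0]={T1}  "b"  orig:{}
  [1..1]={B,S,T2}  "d"  orig:{B,S}
  [2..2]={T0}  "c"  orig:{}
  [3..3]={T0}  "c"  orig:{}
  [4..4]={T1}  "b"  orig:{}
  [0..1]=∅  "bd"
  [1..2]=∅  "dc"
  [2..3]=∅  "cc"
  [3..4]={A,S}  "cb"
  [0..2]=∅  "bdc"
  [1..3]=∅  "dcc"
  [2..4]={X3}  "ccb"  orig:{}
  [0..3]=∅  "bdcc"
  [1..4]={A}  "dccb"
  [0..4]={S}  "bdccb"

S ∈ T[0,4] ⇒ YES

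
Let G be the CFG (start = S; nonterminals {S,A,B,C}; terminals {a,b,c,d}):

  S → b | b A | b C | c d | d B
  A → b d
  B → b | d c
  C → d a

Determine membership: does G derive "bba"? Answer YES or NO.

CNF form of G:
  S -> T0 A | T0 C | T1 B | T2 T1 | b
  A -> T0 T1
  B -> T1 T2 | b
  C -> T1 T3
  T0 -> b
  T1 -> d
  T2 -> c
  T3 -> a

Fill CYK table bottom-up:
  T[0,0] 'b' = {B,S,T0}  orig:{B,S}
  T[1,1] 'b' = {B,S,T0}  orig:{B,S}
  T[2,2] 'a' = {T3}  orig:{}
  T[0,1] 'bb' = ∅
  T[1,2] 'ba' = ∅
  T[0,2] 'bba' = ∅

S ∉ T[0,2] ⇒ NO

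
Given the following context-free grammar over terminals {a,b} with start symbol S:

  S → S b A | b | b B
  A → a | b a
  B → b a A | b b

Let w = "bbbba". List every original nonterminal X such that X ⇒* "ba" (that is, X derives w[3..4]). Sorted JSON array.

Convert to CNF:
  S -> S X3 | T0 B | b
  A -> T0 T1 | a
  B -> T0 T0 | T0 X2
  T0 -> b
  T1 -> a
  X2 -> T1 A
  X3 -> T0 A

CYK fill — only the sub-triangle for w[3..4]:
  T[3,3] 'b' = {S,T0}  orig:{S}
  T[4,4] 'a' = {A,T1}  orig:{A}
  T[3,4] 'ba' = {A,X3}  orig:{A}

Original NTs in T[3,4] deriving "ba": ["A"]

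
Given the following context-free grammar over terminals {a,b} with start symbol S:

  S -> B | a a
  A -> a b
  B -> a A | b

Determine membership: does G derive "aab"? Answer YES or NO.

Convert to CNF:
  S -> T0 A | T0 T0 | b
  A -> T0 T1
  B -> T0 A | b
  T0 -> a
  T1 -> b

CYK table (by increasing span):
  [0..0]={T0}  "a"  orig:{}
  [1..1]={T0}  "a"  orig:{}
  [2..2]={B,S,T1}  "b"  orig:{B,S}
  [0..1]={S}  "aa"
  [1..2]={A}  "ab"
  [0..2]={B,S}  "aab"

S ∈ T[0,2] ⇒ YES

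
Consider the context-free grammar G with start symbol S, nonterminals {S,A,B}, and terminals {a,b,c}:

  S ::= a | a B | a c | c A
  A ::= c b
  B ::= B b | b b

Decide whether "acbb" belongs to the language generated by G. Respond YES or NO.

Convert to CNF:
  S -> T0 A | T2 B | T2 T0 | a
  A -> T0 T1
  B -> B T1 | T1 T1
  T0 -> c
  T1 -> b
  T2 -> a

CYK fill:
  cell(0,0) a: {S,T2}  orig:{S}
  cell(1,1) c: {T0}  orig:{}
  cell(2,2) b: {T1}  orig:{}
  cell(3,3) b: {T1}  orig:{}
  cell(0,1) ac: {S}
  cell(1,2) cb: {A}
  cell(2,3) bb: {B}
  cell(0,2) acb: ∅
  cell(1,3) cbb: ∅
  cell(0,3) acbb: ∅

S ∉ T[0,3] ⇒ NO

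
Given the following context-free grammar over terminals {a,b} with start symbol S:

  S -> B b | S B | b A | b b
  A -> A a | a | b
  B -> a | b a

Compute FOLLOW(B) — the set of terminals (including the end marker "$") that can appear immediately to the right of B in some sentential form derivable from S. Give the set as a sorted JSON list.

FIRST iteration:
round 1:
  A via A→a: +{a}
  A via A→b: +{b}
  B via B→a: +{a}
  B via B→b a: +{b}
  S via S→B b: +{a,b}
  FIRST[S]={a,b}  FIRST[A]={a,b}  FIRST[B]={a,b}
round 2: — fixpoint
  FIRST[S]={a,b}  FIRST[A]={a,b}  FIRST[B]={a,b}

Compute FOLLOW by fixpoint:
initialize: $ ∈ FOLLOW(S)
round 1:
  A→A a: FOLLOW(A) ⊇ FIRST(a) = {a}; new: +{a}
  S→B b: FOLLOW(B) ⊇ FIRST(b) = {b}; new: +{b}
  S→S B: FOLLOW(S) ⊇ FIRST(B) = {a,b}; new: +{a,b}
  S→S B: FOLLOW(B) ⊇ FOLLOW(S) ⊇ {$,a,b}; new: +{$,a}
  S→b A: FOLLOW(A) ⊇ FOLLOW(S) ⊇ {$,a,b}; new: +{$,b}
  FOLLOW(S)={$,a,b}  FOLLOW(A)={$,a,b}  FOLLOW(B)={$,a,b}
round 2: (stable)
  FOLLOW(S)={$,a,b}  FOLLOW(A)={$,a,b}  FOLLOW(B)={$,a,b}

FOLLOW(B) = ["$", "a", "b"]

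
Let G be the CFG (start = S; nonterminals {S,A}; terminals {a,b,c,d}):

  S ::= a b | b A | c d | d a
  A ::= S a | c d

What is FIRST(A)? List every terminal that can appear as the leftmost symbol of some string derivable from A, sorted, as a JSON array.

Compute FIRST by fixpoint:
[1]
  A via A→c d: +{c}
  S via S→a b: +{a}
  S via S→b A: +{b}
  S via S→c d: +{c}
  S via S→d a: +{d}
  FIRST[S]={a,b,c,d}  FIRST[A]={c}
[2]
  A via A→S a: +{a,b,d}
  FIRST[S]={a,b,c,d}  FIRST[A]={a,b,c,d}
[3] — fixpoint
  FIRST[S]={a,b,c,d}  FIRST[A]={a,b,c,d}

FIRST(A) = ["a", "b", "c", "d"]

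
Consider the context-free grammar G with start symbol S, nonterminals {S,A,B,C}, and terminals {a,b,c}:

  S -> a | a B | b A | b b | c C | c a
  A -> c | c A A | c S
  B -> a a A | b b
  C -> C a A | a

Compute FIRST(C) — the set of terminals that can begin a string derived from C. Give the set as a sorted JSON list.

Compute FIRST by fixpoint:
[1]
  A via A→c: +{c}
  B via B→a a A: +{a}
  B via B→b b: +{b}
  C via C→a: +{a}
  S via S→a: +{a}
  S via S→b A: +{b}
  S via S→c C: +{c}
  FIRST[S]={a,b,c}  FIRST[A]={c}  FIRST[B]={a,b}  FIRST[C]={a}
[2] (no change)
  FIRST[S]={a,b,c}  FIRST[A]={c}  FIRST[B]={a,b}  FIRST[C]={a}

FIRST(C) = ["a"]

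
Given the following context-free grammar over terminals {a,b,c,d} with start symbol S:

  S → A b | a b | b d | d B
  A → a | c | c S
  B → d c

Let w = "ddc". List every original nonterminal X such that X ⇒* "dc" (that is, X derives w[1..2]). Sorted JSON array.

CNF form of G:
  S -> A T2 | T1 B | T2 T1 | T3 T2
  A -> T0 S | a | c
  B -> T1 T0
  T0 -> c
  T1 -> d
  T2 -> b
  T3 -> a

Fill CYK table bottom-up (cells [i..j] with 1 ≤ i ≤ j ≤ 2 only):
  T[1,1] 'd' = {T1}  orig:{}
  T[2,2] 'c' = {A,T0}  orig:{A}
  T[1,2] 'dc' = {B}

Original NTs in T[1,2] deriving "dc": ["B"]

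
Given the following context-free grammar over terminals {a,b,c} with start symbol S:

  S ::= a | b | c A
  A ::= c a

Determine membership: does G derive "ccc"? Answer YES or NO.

Convert to CNF:
  S -> T0 A | a | b
  A -> T0 T1
  T0 -> c
  T1 -> a

Fill CYK table bottom-up:
  cell(0,0) c: {T0}  orig:{}
  cell(1,1) c: {T0}  orig:{}
  cell(2,2) c: {T0}  orig:{}
  cell(0,1) cc: ∅
  cell(1,2) cc: ∅
  cell(0,2) ccc: ∅

S ∉ T[0,2] ⇒ NO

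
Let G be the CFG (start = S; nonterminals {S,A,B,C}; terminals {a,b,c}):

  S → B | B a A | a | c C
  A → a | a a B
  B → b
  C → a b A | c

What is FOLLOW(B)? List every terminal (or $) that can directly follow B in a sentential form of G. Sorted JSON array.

Compute FIRST by fixpoint:
round 1:
  A via A→a: +{a}
  B via B→b: +{b}
  C via C→a b A: +{a}
  C via C→c: +{c}
  S via S→B: +{b}
  S via S→a: +{a}
  S via S→c C: +{c}
  FIRST[S]={a,b,c}  FIRST[A]={a}  FIRST[B]={b}  FIRST[C]={a,c}
round 2: — fixpoint
  FIRST[S]={a,b,c}  FIRST[A]={a}  FIRST[B]={b}  FIRST[C]={a,c}

FOLLOW iteration:
initialize: $ ∈ FOLLOW(S)
pass 1:
  S→B: FOLLOW(B) ⊇ FOLLOW(S) ⊇ {$}; new: +{$}
  S→B a A: FOLLOW(B) ⊇ FIRST(a) = {a}; new: +{a}
  S→B a A: FOLLOW(A) ⊇ FOLLOW(S) ⊇ {$}; new: +{$}
  S→c C: FOLLOW(C) ⊇ FOLLOW(S) ⊇ {$}; new: +{$}
  FOLLOW[S]={$}  FOLLOW[A]={$}  FOLLOW[B]={$,a}  FOLLOW[C]={$}
pass 2: (no change)
  FOLLOW[S]={$}  FOLLOW[A]={$}  FOLLOW[B]={$,a}  FOLLOW[C]={$}

FOLLOW(B) = ["$", "a"]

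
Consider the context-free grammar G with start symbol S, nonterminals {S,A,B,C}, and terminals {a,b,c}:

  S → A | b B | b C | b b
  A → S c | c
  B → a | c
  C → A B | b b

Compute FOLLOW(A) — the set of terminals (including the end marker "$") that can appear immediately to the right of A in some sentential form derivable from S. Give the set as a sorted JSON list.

Compute FIRST by fixpoint:
iter 1:
  A via A→c: +{c}
  B via B→a: +{a}
  B via B→c: +{c}
  C via C→A B: +{c}
  C via C→b b: +{b}
  S via S→A: +{c}
  S via S→b B: +{b}
  FIRST[S]={b,c}  FIRST[A]={c}  FIRST[B]={a,c}  FIRST[C]={b,c}
iter 2:
  A via A→S c: +{b}
  FIRST[S]={b,c}  FIRST[A]={b,c}  FIRST[B]={a,c}  FIRST[C]={b,c}
iter 3: — fixpoint
  FIRST[S]={b,c}  FIRST[A]={b,c}  FIRST[B]={a,c}  FIRST[C]={b,c}

FOLLOW sets:
FOLLOW(S) := {$}
round 1:
  A→S c: FOLLOW(S) ⊇ FIRST(c) = {c}; new: +{c}
  C→A B: FOLLOW(A) ⊇ FIRST(B) = {a,c}; new: +{a,c}
  S→A: FOLLOW(A) ⊇ FOLLOW(S) ⊇ {$,c}; new: +{$}
  S→b B: FOLLOW(B) ⊇ FOLLOW(S) ⊇ {$,c}; new: +{$,c}
  S→b C: FOLLOW(C) ⊇ FOLLOW(S) ⊇ {$,c}; new: +{$,c}
  S: {$,c}  A: {$,a,c}  B: {$,c}  C: {$,c}
round 2: (stable)
  S: {$,c}  A: {$,a,c}  B: {$,c}  C: {$,c}

FOLLOW(A) = ["$", "a", "c"]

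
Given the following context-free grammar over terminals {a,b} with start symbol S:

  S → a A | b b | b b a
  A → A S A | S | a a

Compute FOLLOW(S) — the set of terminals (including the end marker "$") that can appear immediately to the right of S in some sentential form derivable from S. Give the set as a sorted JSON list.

FIRST iteration:
[1]
  A via A→a a: +{a}
  S via S→a A: +{a}
  S via S→b b: +{b}
  S: {a,b}  A: {a}
[2]
  A via A→S: +{b}
  S: {a,b}  A: {a,b}
[3] (stable)
  S: {a,b}  A: {a,b}

Compute FOLLOW by fixpoint:
initialize: $ ∈ FOLLOW(S)
[1]
  A→A S A: FOLLOW(A) ⊇ FIRST(S) = {a,b}; new: +{a,b}
  A→A S A: FOLLOW(S) ⊇ FIRST(A) = {a,b}; new: +{a,b}
  S→a A: FOLLOW(A) ⊇ FOLLOW(S) ⊇ {$,a,b}; new: +{$}
  FOLLOW(S)={$,a,b}  FOLLOW(A)={$,a,b}
[2] (stable)
  FOLLOW(S)={$,a,b}  FOLLOW(A)={$,a,b}

FOLLOW(S) = ["$", "a", "b"]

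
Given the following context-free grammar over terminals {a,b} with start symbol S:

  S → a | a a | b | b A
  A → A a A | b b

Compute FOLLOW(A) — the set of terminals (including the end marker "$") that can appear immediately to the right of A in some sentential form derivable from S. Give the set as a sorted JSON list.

FIRST iteration:
iter 1:
  A via A→b b: +{b}
  S via S→a: +{a}
  S via S→b: +{b}
  FIRST(S)={a,b}  FIRST(A)={b}
iter 2: — fixpoint
  FIRST(S)={a,b}  FIRST(A)={b}

Compute FOLLOW by fixpoint:
seed FOLLOW(S) with $
round 1:
  A→A a A: FOLLOW(A) ⊇ FIRST(a) = {a}; new: +{a}
  S→b A: FOLLOW(A) ⊇ FOLLOW(S) ⊇ {$}; new: +{$}
  FOLLOW(S)={$}  FOLLOW(A)={$,a}
round 2: — fixpoint
  FOLLOW(S)={$}  FOLLOW(A)={$,a}

FOLLOW(A) = ["$", "a"]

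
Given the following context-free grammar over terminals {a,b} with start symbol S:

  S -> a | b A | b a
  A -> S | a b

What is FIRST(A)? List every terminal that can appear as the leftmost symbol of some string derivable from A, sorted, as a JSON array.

FIRST iteration:
round 1:
  A via A→a b: +{a}
  S via S→a: +{a}
  S via S→b A: +{b}
  FIRST[S]={a,b}  FIRST[A]={a}
round 2:
  A via A→S: +{b}
  FIRST[S]={a,b}  FIRST[A]={a,b}
round 3: — fixpoint
  FIRST[S]={a,b}  FIRST[A]={a,b}

FIRST(A) = ["a", "b"]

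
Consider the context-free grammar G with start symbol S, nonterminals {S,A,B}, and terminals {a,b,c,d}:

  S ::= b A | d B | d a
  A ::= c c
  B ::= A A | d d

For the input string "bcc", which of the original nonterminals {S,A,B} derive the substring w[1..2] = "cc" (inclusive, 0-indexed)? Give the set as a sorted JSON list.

Convert to CNF:
  S -> T1 B | T1 T3 | T2 A
  A -> T0 T0
  B -> A A | T1 T1
  T0 -> c
  T1 -> d
  T2 -> b
  T3 -> a

CYK table (by increasing span) — only the sub-triangle for w[1..2]:
  cell(1,1) c: {T0}  orig:{}
  cell(2,2) c: {T0}  orig:{}
  cell(1,2) cc: {A}

Original NTs in T[1,2] deriving "cc": ["A"]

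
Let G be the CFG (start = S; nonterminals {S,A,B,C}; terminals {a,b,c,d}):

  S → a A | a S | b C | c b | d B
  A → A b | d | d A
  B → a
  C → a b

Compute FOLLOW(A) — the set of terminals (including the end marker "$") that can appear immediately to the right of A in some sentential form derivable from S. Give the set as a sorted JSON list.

FIRST sets, iterate to fixpoint:
pass 1:
  A via A→d: +{d}
  B via B→a: +{a}
  C via C→a b: +{a}
  S via S→a A: +{a}
  S via S→b C: +{b}
  S via S→c b: +{c}
  S via S→d B: +{d}
  FIRST[S]={a,b,c,d}  FIRST[A]={d}  FIRST[B]={a}  FIRST[C]={a}
pass 2: (no change)
  FIRST[S]={a,b,c,d}  FIRST[A]={d}  FIRST[B]={a}  FIRST[C]={a}

Compute FOLLOW by fixpoint:
FOLLOW(S) := {$}
iter 1:
  A→A b: FOLLOW(A) ⊇ FIRST(b) = {b}; new: +{b}
  S→a A: FOLLOW(A) ⊇ FOLLOW(S) ⊇ {$}; new: +{$}
  S→b C: FOLLOW(C) ⊇ FOLLOW(S) ⊇ {$}; new: +{$}
  S→d B: FOLLOW(B) ⊇ FOLLOW(S) ⊇ {$}; new: +{$}
  S: {$}  A: {$,b}  B: {$}  C: {$}
iter 2: — fixpoint
  S: {$}  A: {$,b}  B: {$}  C: {$}

FOLLOW(A) = ["$", "b"]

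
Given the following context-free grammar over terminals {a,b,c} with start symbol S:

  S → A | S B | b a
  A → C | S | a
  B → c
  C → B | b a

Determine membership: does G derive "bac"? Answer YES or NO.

CNF form of G:
  S -> S B | T0 T1 | a | c
  A -> S B | T0 T1 | a | c
  B -> c
  C -> T0 T1 | c
  T0 -> b
  T1 -> a

CYK fill:
  T[0,0] 'b' = {T0}  orig:{}
  T[1,1] 'a' = {A,S,T1}  orig:{A,S}
  T[2,2] 'c' = {A,B,C,S}
  T[0,1] 'ba' = {A,C,S}
  T[1,2] 'ac' = {A,S}
  T[0,2] 'bac' = {A,S}

S ∈ T[0,2] ⇒ YES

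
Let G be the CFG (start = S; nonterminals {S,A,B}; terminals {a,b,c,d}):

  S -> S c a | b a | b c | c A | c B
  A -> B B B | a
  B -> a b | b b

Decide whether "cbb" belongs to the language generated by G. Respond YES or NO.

Convert to CNF:
  S -> S X4 | T1 T0 | T1 T2 | T2 A | T2 B
  A -> B X3 | a
  B -> T0 T1 | T1 T1
  T0 -> a
  T1 -> b
  T2 -> c
  X3 -> B B
  X4 -> T2 T0

Fill CYK table bottom-up:
  [0..0]={T2}  "c"  orig:{}
  [1..1]={T1}  "b"  orig:{}
  [2..2]={T1}  "b"  orig:{}
  [0..1]=∅  "cb"
  [1..2]={B}  "bb"
  [0..2]={S}  "cbb"

S ∈ T[0,2] ⇒ YES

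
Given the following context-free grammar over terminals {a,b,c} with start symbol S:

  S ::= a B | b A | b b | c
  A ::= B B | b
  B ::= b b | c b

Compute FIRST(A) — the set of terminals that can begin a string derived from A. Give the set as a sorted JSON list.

FIRST sets, iterate to fixpoint:
iter 1:
  A via A→b: +{b}
  B via B→b b: +{b}
  B via B→c b: +{c}
  S via S→a B: +{a}
  S via S→b A: +{b}
  S via S→c: +{c}
  FIRST[S]={a,b,c}  FIRST[A]={b}  FIRST[B]={b,c}
iter 2:
  A via A→B B: +{c}
  FIRST[S]={a,b,c}  FIRST[A]={b,c}  FIRST[B]={b,c}
iter 3: — fixpoint
  FIRST[S]={a,b,c}  FIRST[A]={b,c}  FIRST[B]={b,c}

FIRST(A) = ["b", "c"]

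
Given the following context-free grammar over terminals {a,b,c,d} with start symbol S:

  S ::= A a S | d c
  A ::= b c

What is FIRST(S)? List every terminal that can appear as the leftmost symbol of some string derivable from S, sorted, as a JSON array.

FIRST sets, iterate to fixpoint:
[1]
  A via A→b c: +{b}
  S via S→A a S: +{b}
  S via S→d c: +{d}
  FIRST(S)={b,d}  FIRST(A)={b}
[2] done
  FIRST(S)={b,d}  FIRST(A)={b}

FIRST(S) = ["b", "d"]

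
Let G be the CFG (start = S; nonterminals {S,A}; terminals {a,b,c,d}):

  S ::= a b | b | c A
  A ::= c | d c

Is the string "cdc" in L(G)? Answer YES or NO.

CNF form of G:
  S -> T1 A | T2 T3 | b
  A -> T0 T1 | c
  T0 -> d
  T1 -> c
  T2 -> a
  T3 -> b

Fill CYK table bottom-up:
  T[0,0] 'c' = {A,T1}  orig:{A}
  T[1,1] 'd' = {T0}  orig:{}
  T[2,2] 'c' = {A,T1}  orig:{A}
  T[0,1] 'cd' = ∅
  T[1,2] 'dc' = {A}
  T[0,2] 'cdc' = {S}

S ∈ T[0,2] ⇒ YES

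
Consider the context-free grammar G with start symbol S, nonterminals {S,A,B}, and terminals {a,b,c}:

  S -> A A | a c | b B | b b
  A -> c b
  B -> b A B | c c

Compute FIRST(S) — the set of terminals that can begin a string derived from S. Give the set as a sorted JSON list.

Compute FIRST by fixpoint:
iter 1:
  A via A→c b: +{c}
  B via B→b A B: +{b}
  B via B→c c: +{c}
  S via S→A A: +{c}
  S via S→a c: +{a}
  S via S→b B: +{b}
  S: {a,b,c}  A: {c}  B: {b,c}
iter 2: done
  S: {a,b,c}  A: {c}  B: {b,c}

FIRST(S) = ["a", "b", "c"]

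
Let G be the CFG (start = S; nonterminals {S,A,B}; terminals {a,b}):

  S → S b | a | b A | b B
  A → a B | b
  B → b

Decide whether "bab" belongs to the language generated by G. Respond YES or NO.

Convert to CNF:
  S -> S T1 | T1 A | T1 B | a
  A -> T0 B | b
  B -> b
  T0 -> a
  T1 -> b

Fill CYK table bottom-up:
  cell(0,0) b: {A,B,T1}  orig:{A,B}
  cell(1,1) a: {S,T0}  orig:{S}
  cell(2,2) b: {A,B,T1}  orig:{A,B}
  cell(0,1) ba: ∅
  cell(1,2) ab: {A,S}
  cell(0,2) bab: {S}

S ∈ T[0,2] ⇒ YES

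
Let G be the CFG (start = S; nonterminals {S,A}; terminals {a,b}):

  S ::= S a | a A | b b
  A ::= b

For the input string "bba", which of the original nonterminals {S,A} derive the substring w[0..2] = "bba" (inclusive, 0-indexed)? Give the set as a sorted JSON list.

Convert to CNF:
  S -> S T0 | T0 A | T1 T1
  A -> b
  T0 -> a
  T1 -> b

CYK fill, restricted to cells inside w[0..2]:
  T[0,0] 'b' = {A,T1}  orig:{A}
  T[1,1] 'b' = {A,T1}  orig:{A}
  T[2,2] 'a' = {T0}  orig:{}
  T[0,1] 'bb' = {S}
  T[1,2] 'ba' = ∅
  T[0,2] 'bba' = {S}

Original NTs in T[0,2] deriving "bba": ["S"]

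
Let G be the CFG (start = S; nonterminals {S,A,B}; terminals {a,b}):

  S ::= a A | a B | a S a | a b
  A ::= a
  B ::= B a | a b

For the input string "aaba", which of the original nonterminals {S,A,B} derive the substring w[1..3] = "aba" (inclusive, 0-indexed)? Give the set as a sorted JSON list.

Convert to CNF:
  S -> T0 A | T0 B | T0 T1 | T0 X2
  A -> a
  B -> B T0 | T0 T1
  T0 -> a
  T1 -> b
  X2 -> S T0

Fill CYK table bottom-up, restricted to cells inside w[1..3]:
  [1..1]={A,T0}  "a"  orig:{A}
  [2..2]={T1}  "b"  orig:{}
  [3..3]={A,T0}  "a"  orig:{A}
  [1..2]={B,S}  "ab"
  [2..3]=∅  "ba"
  [1..3]={B,X2}  "aba"  orig:{B}

Original NTs in T[1,3] deriving "aba": ["B"]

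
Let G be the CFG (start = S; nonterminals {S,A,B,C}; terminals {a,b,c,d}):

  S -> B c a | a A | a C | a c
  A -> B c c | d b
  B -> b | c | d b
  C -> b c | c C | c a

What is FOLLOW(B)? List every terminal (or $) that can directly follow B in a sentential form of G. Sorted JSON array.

Compute FIRST by fixpoint:
iter 1:
  A via A→d b: +{d}
  B via B→b: +{b}
  B via B→c: +{c}
  B via B→d b: +{d}
  C via C→b c: +{b}
  C via C→c C: +{c}
  S via S→B c a: +{b,c,d}
  S via S→a A: +{a}
  FIRST[S]={a,b,c,d}  FIRST[A]={d}  FIRST[B]={b,c,d}  FIRST[C]={b,c}
iter 2:
  A via A→B c c: +{b,c}
  FIRST[S]={a,b,c,d}  FIRST[A]={b,c,d}  FIRST[B]={b,c,d}  FIRST[C]={b,c}
iter 3: (stable)
  FIRST[S]={a,b,c,d}  FIRST[A]={b,c,d}  FIRST[B]={b,c,d}  FIRST[C]={b,c}

Compute FOLLOW by fixpoint:
FOLLOW(S) := {$}
[1]
  A→B c c: FOLLOW(B) ⊇ FIRST(c) = {c}; new: +{c}
  S→a A: FOLLOW(A) ⊇ FOLLOW(S) ⊇ {$}; new: +{$}
  S→a C: FOLLOW(C) ⊇ FOLLOW(S) ⊇ {$}; new: +{$}
  FOLLOW[S]={$}  FOLLOW[A]={$}  FOLLOW[B]={c}  FOLLOW[C]={$}
[2] — fixpoint
  FOLLOW[S]={$}  FOLLOW[A]={$}  FOLLOW[B]={c}  FOLLOW[C]={$}

FOLLOW(B) = ["c"]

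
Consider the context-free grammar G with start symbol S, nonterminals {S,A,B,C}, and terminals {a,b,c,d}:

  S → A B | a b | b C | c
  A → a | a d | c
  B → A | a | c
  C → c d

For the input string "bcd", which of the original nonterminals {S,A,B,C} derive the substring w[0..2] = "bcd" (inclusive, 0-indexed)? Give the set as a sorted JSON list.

Convert to CNF:
  S -> A B | T0 T3 | T3 C | c
  A -> T0 T1 | a | c
  B -> T0 T1 | a | c
  C -> T2 T1
  T0 -> a
  T1 -> d
  T2 -> c
  T3 -> b

Fill CYK table bottom-up — only the sub-triangle for w[0..2]:
  cell(0,0) b: {T3}  orig:{}
  cell(1,1) c: {A,B,S,T2}  orig:{A,B,S}
  cell(2,2) d: {T1}  orig:{}
  cell(0,1) bc: ∅
  cell(1,2) cd: {C}
  cell(0,2) bcd: {S}

Original NTs in T[0,2] deriving "bcd": ["S"]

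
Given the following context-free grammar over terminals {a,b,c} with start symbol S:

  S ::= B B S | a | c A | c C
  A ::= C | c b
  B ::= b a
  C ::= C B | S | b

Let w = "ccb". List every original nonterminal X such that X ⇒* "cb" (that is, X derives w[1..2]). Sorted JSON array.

CNF form of G:
  S -> B X5 | T0 A | T0 C | a
  A -> B X3 | C B | T0 A | T0 C | T0 T1 | a | b
  B -> T1 T2
  C -> B X4 | C B | T0 A | T0 C | a | b
  T0 -> c
  T1 -> b
  T2 -> a
  X3 -> B S
  X4 -> B S
  X5 -> B S

Fill CYK table bottom-up (cells [i..j] with 1 ≤ i ≤ j ≤ 2 only):
  cell(1,1) c: {T0}  orig:{}
  cell(2,2) b: {A,C,T1}  orig:{A,C}
  cell(1,2) cb: {A,C,S}

Original NTs in T[1,2] deriving "cb": ["A", "C", "S"]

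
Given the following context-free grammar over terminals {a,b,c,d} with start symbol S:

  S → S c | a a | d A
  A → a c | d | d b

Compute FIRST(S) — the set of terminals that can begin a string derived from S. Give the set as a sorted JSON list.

FIRST sets, iterate to fixpoint:
[1]
  A via A→a c: +{a}
  A via A→d: +{d}
  S via S→a a: +{a}
  S via S→d A: +{d}
  FIRST(S)={a,d}  FIRST(A)={a,d}
[2] — fixpoint
  FIRST(S)={a,d}  FIRST(A)={a,d}

FIRST(S) = ["a", "d"]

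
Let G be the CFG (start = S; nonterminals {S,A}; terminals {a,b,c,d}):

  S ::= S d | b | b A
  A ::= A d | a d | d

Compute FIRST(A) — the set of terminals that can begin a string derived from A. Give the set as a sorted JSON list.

Compute FIRST by fixpoint:
[1]
  A via A→a d: +{a}
  A via A→d: +{d}
  S via S→b: +{b}
  FIRST[S]={b}  FIRST[A]={a,d}
[2] (no change)
  FIRST[S]={b}  FIRST[A]={a,d}

FIRST(A) = ["a", "d"]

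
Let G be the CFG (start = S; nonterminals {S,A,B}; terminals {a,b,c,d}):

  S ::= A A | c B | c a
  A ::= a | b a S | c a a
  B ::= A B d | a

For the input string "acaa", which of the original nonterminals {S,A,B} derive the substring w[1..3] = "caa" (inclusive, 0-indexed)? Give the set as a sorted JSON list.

CNF form of G:
  S -> A A | T2 B | T2 T1
  A -> T0 X4 | T2 X5 | a
  B -> A X6 | a
  T0 -> b
  T1 -> a
  T2 -> c
  T3 -> d
  X4 -> T1 S
  X5 -> T1 T1
  X6 -> B T3

Fill CYK table bottom-up, restricted to cells inside w[1..3]:
  [1..1]={T2}  "c"  orig:{}
  [2..2]={A,B,T1}  "a"  orig:{A,B}
  [3..3]={A,B,T1}  "a"  orig:{A,B}
  [1..2]={S}  "ca"
  [2..3]={S,X5}  "aa"  orig:{S}
  [1..3]={A}  "caa"

Original NTs in T[1,3] deriving "caa": ["A"]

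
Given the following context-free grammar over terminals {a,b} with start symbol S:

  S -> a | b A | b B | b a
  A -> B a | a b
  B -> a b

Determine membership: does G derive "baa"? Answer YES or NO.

CNF form of G:
  S -> T1 A | T1 B | T1 T0 | a
  A -> B T0 | T0 T1
  B -> T0 T1
  T0 -> a
  T1 -> b

CYK fill:
  [0..0]={T1}  "b"  orig:{}
  [1..1]={S,T0}  "a"  orig:{S}
  [2..2]={S,T0}  "a"  orig:{S}
  [0..1]={S}  "ba"
  [1..2]=∅  "aa"
  [0..2]=∅  "baa"

S ∉ T[0,2] ⇒ NO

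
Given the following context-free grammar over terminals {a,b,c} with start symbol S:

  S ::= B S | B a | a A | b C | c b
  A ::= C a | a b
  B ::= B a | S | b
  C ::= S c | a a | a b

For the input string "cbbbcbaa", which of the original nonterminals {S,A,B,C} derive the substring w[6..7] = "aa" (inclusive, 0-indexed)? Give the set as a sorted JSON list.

CNF form of G:
  S -> B S | B T0 | T0 A | T1 C | T2 T1
  A -> C T0 | T0 T1
  B -> B S | B T0 | T0 A | T1 C | T2 T1 | b
  C -> S T2 | T0 T0 | T0 T1
  T0 -> a
  T1 -> b
  T2 -> c

Fill CYK table bottom-up (cells [i..j] with 6 ≤ i ≤ j ≤ 7 only):
  cell(6,6) a: {T0}  orig:{}
  cell(7,7) a: {T0}  orig:{}
  cell(6,7) aa: {C}

Original NTs in T[6,7] deriving "aa": ["C"]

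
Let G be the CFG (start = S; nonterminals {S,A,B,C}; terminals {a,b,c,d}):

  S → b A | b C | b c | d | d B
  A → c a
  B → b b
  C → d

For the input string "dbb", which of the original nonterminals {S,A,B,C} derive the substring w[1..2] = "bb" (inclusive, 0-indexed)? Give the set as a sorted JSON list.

CNF form of G:
  S -> T2 A | T2 C | T2 T0 | T3 B | d
  A -> T0 T1
  B -> T2 T2
  C -> d
  T0 -> c
  T1 -> a
  T2 -> b
  T3 -> d

Fill CYK table bottom-up — only the sub-triangle for w[1..2]:
  [1..1]={T2}  "b"  orig:{}
  [2..2]={T2}  "b"  orig:{}
  [1..2]={B}  "bb"

Original NTs in T[1,2] deriving "bb": ["B"]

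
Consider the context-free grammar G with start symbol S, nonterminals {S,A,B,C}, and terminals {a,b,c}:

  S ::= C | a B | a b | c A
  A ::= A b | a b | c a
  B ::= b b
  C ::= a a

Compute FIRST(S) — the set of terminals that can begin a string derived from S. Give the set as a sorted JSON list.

FIRST sets, iterate to fixpoint:
round 1:
  A via A→a b: +{a}
  A via A→c a: +{c}
  B via B→b b: +{b}
  C via C→a a: +{a}
  S via S→C: +{a}
  S via S→c A: +{c}
  FIRST[S]={a,c}  FIRST[A]={a,c}  FIRST[B]={b}  FIRST[C]={a}
round 2: — fixpoint
  FIRST[S]={a,c}  FIRST[A]={a,c}  FIRST[B]={b}  FIRST[C]={a}

FIRST(S) = ["a", "c"]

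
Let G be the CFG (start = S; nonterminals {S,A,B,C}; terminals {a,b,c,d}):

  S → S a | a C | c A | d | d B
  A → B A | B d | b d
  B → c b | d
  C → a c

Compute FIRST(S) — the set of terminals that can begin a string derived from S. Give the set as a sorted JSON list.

FIRST iteration:
round 1:
  A via A→b d: +{b}
  B via B→c b: +{c}
  B via B→d: +{d}
  C via C→a c: +{a}
  S via S→a C: +{a}
  S via S→c A: +{c}
  S via S→d: +{d}
  FIRST[S]={a,c,d}  FIRST[A]={b}  FIRST[B]={c,d}  FIRST[C]={a}
round 2:
  A via A→B A: +{c,d}
  FIRST[S]={a,c,d}  FIRST[A]={b,c,d}  FIRST[B]={c,d}  FIRST[C]={a}
round 3: (no change)
  FIRST[S]={a,c,d}  FIRST[A]={b,c,d}  FIRST[B]={c,d}  FIRST[C]={a}

FIRST(S) = ["a", "c", "d"]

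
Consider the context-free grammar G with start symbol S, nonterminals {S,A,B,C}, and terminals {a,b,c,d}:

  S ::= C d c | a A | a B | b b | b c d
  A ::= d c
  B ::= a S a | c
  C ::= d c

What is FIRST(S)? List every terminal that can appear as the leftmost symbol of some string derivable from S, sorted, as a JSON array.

FIRST iteration:
iter 1:
  A via A→d c: +{d}
  B via B→a S a: +{a}
  B via B→c: +{c}
  C via C→d c: +{d}
  S via S→C d c: +{d}
  S via S→a A: +{a}
  S via S→b b: +{b}
  FIRST(S)={a,b,d}  FIRST(A)={d}  FIRST(B)={a,c}  FIRST(C)={d}
iter 2: — fixpoint
  FIRST(S)={a,b,d}  FIRST(A)={d}  FIRST(B)={a,c}  FIRST(C)={d}

FIRST(S) = ["a", "b", "d"]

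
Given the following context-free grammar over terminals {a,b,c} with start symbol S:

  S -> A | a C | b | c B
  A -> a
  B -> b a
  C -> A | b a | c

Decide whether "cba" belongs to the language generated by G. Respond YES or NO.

Convert to CNF:
  S -> T1 C | T2 B | a | b
  A -> a
  B -> T0 T1
  C -> T0 T1 | a | c
  T0 -> b
  T1 -> a
  T2 -> c

Fill CYK table bottom-up:
  T[0,0] 'c' = {C,T2}  orig:{C}
  T[1,1] 'b' = {S,T0}  orig:{S}
  T[2,2] 'a' = {A,C,S,T1}  orig:{A,C,S}
  T[0,1] 'cb' = ∅
  T[1,2] 'ba' = {B,C}
  T[0,2] 'cba' = {S}

S ∈ T[0,2] ⇒ YES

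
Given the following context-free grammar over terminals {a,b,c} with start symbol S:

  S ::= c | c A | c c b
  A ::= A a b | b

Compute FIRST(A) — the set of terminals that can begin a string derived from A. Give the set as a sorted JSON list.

FIRST sets, iterate to fixpoint:
round 1:
  A via A→b: +{b}
  S via S→c: +{c}
  FIRST[S]={c}  FIRST[A]={b}
round 2: (stable)
  FIRST[S]={c}  FIRST[A]={b}

FIRST(A) = ["b"]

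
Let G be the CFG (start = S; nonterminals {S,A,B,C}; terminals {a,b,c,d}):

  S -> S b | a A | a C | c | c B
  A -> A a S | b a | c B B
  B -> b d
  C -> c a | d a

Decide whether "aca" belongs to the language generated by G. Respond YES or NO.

CNF form of G:
  S -> S T1 | T0 A | T0 C | T2 B | c
  A -> A X4 | T1 T0 | T2 X5
  B -> T1 T3
  C -> T2 T0 | T3 T0
  T0 -> a
  T1 -> b
  T2 -> c
  T3 -> d
  X4 -> T0 S
  X5 -> B B

CYK fill:
  T[0,0] 'a' = {T0}  orig:{}
  T[1,1] 'c' = {S,T2}  orig:{S}
  T[2,2] 'a' = {T0}  orig:{}
  T[0,1] 'ac' = {X4}  orig:{}
  T[1,2] 'ca' = {C}
  T[0,2] 'aca' = {S}

S ∈ T[0,2] ⇒ YES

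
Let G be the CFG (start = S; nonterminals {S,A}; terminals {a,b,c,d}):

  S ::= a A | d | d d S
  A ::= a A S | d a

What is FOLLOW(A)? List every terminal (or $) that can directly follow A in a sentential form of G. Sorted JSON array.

Compute FIRST by fixpoint:
iter 1:
  A via A→a A S: +{a}
  A via A→d a: +{d}
  S via S→a A: +{a}
  S via S→d: +{d}
  FIRST[S]={a,d}  FIRST[A]={a,d}
iter 2: — fixpoint
  FIRST[S]={a,d}  FIRST[A]={a,d}

FOLLOW sets:
FOLLOW(S) := {$}
iter 1:
  A→a A S: FOLLOW(A) ⊇ FIRST(S) = {a,d}; new: +{a,d}
  A→a A S: FOLLOW(S) ⊇ FOLLOW(A) ⊇ {a,d}; new: +{a,d}
  S→a A: FOLLOW(A) ⊇ FOLLOW(S) ⊇ {$,a,d}; new: +{$}
  S: {$,a,d}  A: {$,a,d}
iter 2: done
  S: {$,a,d}  A: {$,a,d}

FOLLOW(A) = ["$", "a", "d"]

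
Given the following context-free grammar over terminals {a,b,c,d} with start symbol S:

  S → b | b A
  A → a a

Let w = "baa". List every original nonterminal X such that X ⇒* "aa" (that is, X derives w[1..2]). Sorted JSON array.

Convert to CNF:
  S -> T1 A | b
  A -> T0 T0
  T0 -> a
  T1 -> b

CYK fill — only the sub-triangle for w[1..2]:
  [1..1]={T0}  "a"  orig:{}
  [2..2]={T0}  "a"  orig:{}
  [1..2]={A}  "aa"

Original NTs in T[1,2] deriving "aa": ["A"]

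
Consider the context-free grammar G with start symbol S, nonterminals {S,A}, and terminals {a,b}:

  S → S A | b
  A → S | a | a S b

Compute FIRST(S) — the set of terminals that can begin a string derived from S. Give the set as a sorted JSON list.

FIRST sets, iterate to fixpoint:
pass 1:
  A via A→a: +{a}
  S via S→b: +{b}
  FIRST(S)={b}  FIRST(A)={a}
pass 2:
  A via A→S: +{b}
  FIRST(S)={b}  FIRST(A)={a,b}
pass 3: (stable)
  FIRST(S)={b}  FIRST(A)={a,b}

FIRST(S) = ["b"]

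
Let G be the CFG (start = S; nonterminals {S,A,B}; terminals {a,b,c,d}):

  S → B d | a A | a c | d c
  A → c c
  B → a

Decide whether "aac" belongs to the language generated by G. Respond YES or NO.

CNF form of G:
  S -> B T1 | T1 T0 | T2 A | T2 T0
  A -> T0 T0
  B -> a
  T0 -> c
  T1 -> d
  T2 -> a

CYK table (by increasing span):
  [0..0]={B,T2}  "a"  orig:{B}
  [1..1]={B,T2}  "a"  orig:{B}
  [2..2]={T0}  "c"  orig:{}
  [0..1]=∅  "aa"
  [1..2]={S}  "ac"
  [0..2]=∅  "aac"

S ∉ T[0,2] ⇒ NO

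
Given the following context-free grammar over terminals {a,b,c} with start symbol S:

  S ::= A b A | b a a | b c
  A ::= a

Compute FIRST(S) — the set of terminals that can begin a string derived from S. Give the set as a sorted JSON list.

FIRST iteration:
round 1:
  A via A→a: +{a}
  S via S→A b A: +{a}
  S via S→b a a: +{b}
  FIRST[S]={a,b}  FIRST[A]={a}
round 2: (no change)
  FIRST[S]={a,b}  FIRST[A]={a}

FIRST(S) = ["a", "b"]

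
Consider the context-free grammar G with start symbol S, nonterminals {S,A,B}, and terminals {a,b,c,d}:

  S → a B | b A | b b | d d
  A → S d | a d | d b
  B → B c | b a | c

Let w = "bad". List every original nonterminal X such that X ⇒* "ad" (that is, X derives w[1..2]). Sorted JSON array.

Convert to CNF:
  S -> T0 T0 | T1 B | T2 A | T2 T2
  A -> S T0 | T0 T2 | T1 T0
  B -> B T3 | T2 T1 | c
  T0 -> d
  T1 -> a
  T2 -> b
  T3 -> c

Fill CYK table bottom-up, restricted to cells inside w[1..2]:
  cell(1,1) a: {T1}  orig:{}
  cell(2,2) d: {T0}  orig:{}
  cell(1,2) ad: {A}

Original NTs in T[1,2] deriving "ad": ["A"]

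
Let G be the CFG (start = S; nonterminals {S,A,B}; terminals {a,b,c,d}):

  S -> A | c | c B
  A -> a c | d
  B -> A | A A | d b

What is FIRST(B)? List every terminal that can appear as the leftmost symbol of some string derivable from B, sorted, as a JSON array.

Compute FIRST by fixpoint:
pass 1:
  A via A→a c: +{a}
  A via A→d: +{d}
  B via B→A: +{a,d}
  S via S→A: +{a,d}
  S via S→c: +{c}
  S: {a,c,d}  A: {a,d}  B: {a,d}
pass 2: done
  S: {a,c,d}  A: {a,d}  B: {a,d}

FIRST(B) = ["a", "d"]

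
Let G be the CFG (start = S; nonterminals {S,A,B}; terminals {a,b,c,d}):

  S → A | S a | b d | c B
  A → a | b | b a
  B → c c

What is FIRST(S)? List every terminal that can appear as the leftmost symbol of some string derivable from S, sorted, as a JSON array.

Compute FIRST by fixpoint:
iter 1:
  A via A→a: +{a}
  A via A→b: +{b}
  B via B→c c: +{c}
  S via S→A: +{a,b}
  S via S→c B: +{c}
  FIRST(S)={a,b,c}  FIRST(A)={a,b}  FIRST(B)={c}
iter 2: — fixpoint
  FIRST(S)={a,b,c}  FIRST(A)={a,b}  FIRST(B)={c}

FIRST(S) = ["a", "b", "c"]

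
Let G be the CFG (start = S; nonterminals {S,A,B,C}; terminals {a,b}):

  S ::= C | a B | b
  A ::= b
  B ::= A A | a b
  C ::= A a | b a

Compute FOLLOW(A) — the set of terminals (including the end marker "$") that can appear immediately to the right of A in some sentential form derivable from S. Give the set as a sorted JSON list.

FIRST iteration:
[1]
  A via A→b: +{b}
  B via B→A A: +{b}
  B via B→a b: +{a}
  C via C→A a: +{b}
  S via S→C: +{b}
  S via S→a B: +{a}
  FIRST(S)={a,b}  FIRST(A)={b}  FIRST(B)={a,b}  FIRST(C)={b}
[2] (stable)
  FIRST(S)={a,b}  FIRST(A)={b}  FIRST(B)={a,b}  FIRST(C)={b}

FOLLOW iteration:
seed FOLLOW(S) with $
iter 1:
  B→A A: FOLLOW(A) ⊇ FIRST(A) = {b}; new: +{b}
  C→A a: FOLLOW(A) ⊇ FIRST(a) = {a}; new: +{a}
  S→C: FOLLOW(C) ⊇ FOLLOW(S) ⊇ {$}; new: +{$}
  S→a B: FOLLOW(B) ⊇ FOLLOW(S) ⊇ {$}; new: +{$}
  S: {$}  A: {a,b}  B: {$}  C: {$}
iter 2:
  B→A A: FOLLOW(A) ⊇ FOLLOW(B) ⊇ {$}; new: +{$}
  S: {$}  A: {$,a,b}  B: {$}  C: {$}
iter 3: done
  S: {$}  A: {$,a,b}  B: {$}  C: {$}

FOLLOW(A) = ["$", "a", "b"]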